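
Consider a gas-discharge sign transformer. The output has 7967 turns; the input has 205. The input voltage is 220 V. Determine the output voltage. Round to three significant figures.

V_out/V_in = N_out/N_in, so V_out = 220 × 7967/205 = 8550 V.

V_out ≈ 8550 V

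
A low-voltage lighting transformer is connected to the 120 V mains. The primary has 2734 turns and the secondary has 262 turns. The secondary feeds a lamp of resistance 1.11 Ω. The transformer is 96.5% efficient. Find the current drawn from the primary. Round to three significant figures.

I_p ≈ 1.03 A

V_s = 120 × 262/2734 = 11.500 V.
I_s = V_s/R = 11.500/1.11 = 10.360 A.
P_out = V_s I_s = 11.500 × 10.360 = 119.14 W.
P_in = P_out/η = 119.14/0.965 = 123.46 W.
I_p = P_in/V_p = 123.46/120 = 1.03 A.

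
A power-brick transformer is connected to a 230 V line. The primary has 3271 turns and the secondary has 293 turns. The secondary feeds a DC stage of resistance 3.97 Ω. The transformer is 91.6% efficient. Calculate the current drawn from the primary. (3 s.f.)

V_s = 230 × 293/3271 = 20.602 V.
I_s = V_s/R = 20.602/3.97 = 5.1895 A.
P_out = V_s I_s = 20.602 × 5.1895 = 106.92 W.
P_in = P_out/η = 106.92/0.916 = 116.72 W.
I_p = P_in/V_p = 116.72/230 = 0.507 A.

I_p ≈ 0.507 A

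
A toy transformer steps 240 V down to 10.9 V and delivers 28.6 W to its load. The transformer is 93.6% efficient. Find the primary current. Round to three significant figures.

P_in = P_out/η = 28.6/0.936 = 30.556 W.
I_p = P_in/V_p = 30.556/240 = 0.127 A.

I_p ≈ 0.127 A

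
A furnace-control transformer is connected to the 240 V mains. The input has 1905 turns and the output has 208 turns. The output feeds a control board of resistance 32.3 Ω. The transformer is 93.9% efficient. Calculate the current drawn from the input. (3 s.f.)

I_in ≈ 0.0943 A

V_out = 240 × 208/1905 = 26.205 V.
I_out = V_out/R = 26.205/32.3 = 0.81129 A.
P_out = V_out I_out = 26.205 × 0.81129 = 21.260 W.
P_in = P_out/η = 21.260/0.939 = 22.641 W.
I_in = P_in/V_in = 22.641/240 = 0.0943 A.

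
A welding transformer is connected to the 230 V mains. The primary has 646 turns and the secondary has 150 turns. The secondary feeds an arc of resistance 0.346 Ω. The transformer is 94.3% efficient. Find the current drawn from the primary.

I_p ≈ 38.0 A

V_s = 230 × 150/646 = 53.406 V.
I_s = V_s/R = 53.406/0.346 = 154.35 A.
P_out = V_s I_s = 53.406 × 154.35 = 8243.2 W.
P_in = P_out/η = 8243.2/0.943 = 8741.5 W.
I_p = P_in/V_p = 8741.5/230 = 38.0 A.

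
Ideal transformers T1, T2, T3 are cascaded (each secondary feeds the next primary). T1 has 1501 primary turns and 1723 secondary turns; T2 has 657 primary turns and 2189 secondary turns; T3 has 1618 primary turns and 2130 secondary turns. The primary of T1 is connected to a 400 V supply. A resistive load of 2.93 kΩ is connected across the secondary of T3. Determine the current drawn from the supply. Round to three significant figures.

I_supply ≈ 3.46 A

Secondary of T1: V = 400.00 × 1723/1501 = 459.16 V.
Secondary of T2: V = 459.16 × 2189/657 = 1529.8 V.
Secondary of T3: V = 1529.8 × 2130/1618 = 2013.9 V.
I_load = 2013.9/2930 = 0.68735 A, so P_out = 2013.9 × 0.68735 = 1384.3 W.
All ideal ⇒ P_in = P_out, so I_supply = 1384.3/400 = 3.46 A.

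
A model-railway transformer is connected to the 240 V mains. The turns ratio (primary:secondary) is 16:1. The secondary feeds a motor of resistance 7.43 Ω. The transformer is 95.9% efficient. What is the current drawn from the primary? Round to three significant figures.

I_p ≈ 0.132 A

V_s = 240 × 1/16 = 15.000 V.
I_s = V_s/R = 15.000/7.43 = 2.0188 A.
P_out = V_s I_s = 15.000 × 2.0188 = 30.283 W.
P_in = P_out/η = 30.283/0.959 = 31.577 W.
I_p = P_in/V_p = 31.577/240 = 0.132 A.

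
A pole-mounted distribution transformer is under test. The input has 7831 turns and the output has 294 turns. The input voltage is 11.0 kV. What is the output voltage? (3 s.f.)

V_out/V_in = N_out/N_in, so V_out = 11000 × 294/7831 = 413 V.

V_out ≈ 413 V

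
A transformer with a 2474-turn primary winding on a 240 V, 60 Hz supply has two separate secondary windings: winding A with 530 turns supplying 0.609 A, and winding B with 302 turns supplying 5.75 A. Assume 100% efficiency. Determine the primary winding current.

V_A = 240 × 530/2474 = 51.415 V; V_B = 240 × 302/2474 = 29.297 V.
P_out = V_A I_A + V_B I_B = 51.415×0.609 + 29.297×5.75 = 31.312 + 168.46 = 199.77 W.
Ideal ⇒ P_in = P_out, so I_p = P_out/V_p = 199.77/240 = 0.832 A.

I_p ≈ 0.832 A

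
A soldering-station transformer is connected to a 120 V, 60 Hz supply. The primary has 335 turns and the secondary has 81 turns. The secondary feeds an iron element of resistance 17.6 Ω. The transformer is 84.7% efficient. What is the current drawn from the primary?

I_p ≈ 0.471 A

V_s = 120 × 81/335 = 29.015 V.
I_s = V_s/R = 29.015/17.6 = 1.6486 A.
P_out = V_s I_s = 29.015 × 1.6486 = 47.833 W.
P_in = P_out/η = 47.833/0.847 = 56.474 W.
I_p = P_in/V_p = 56.474/120 = 0.471 A.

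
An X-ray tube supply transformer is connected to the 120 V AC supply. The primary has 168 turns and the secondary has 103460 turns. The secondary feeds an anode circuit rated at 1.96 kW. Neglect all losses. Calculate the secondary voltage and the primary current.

V_s ≈ 73900 V, I_p ≈ 16.3 A

V_s = V_p × N_s/N_p = 120 × 103460/168 = 73900 V.
I_s = P/V_s = 1960/73900 = 0.026522 A.
I_p = I_s × N_s/N_p = 0.026522 × 103460/168 = 16.3 A.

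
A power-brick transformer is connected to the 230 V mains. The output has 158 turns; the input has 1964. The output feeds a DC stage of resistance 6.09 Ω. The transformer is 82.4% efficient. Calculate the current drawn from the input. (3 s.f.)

I_in ≈ 0.297 A

V_out = 230 × 158/1964 = 18.503 V.
I_out = V_out/R = 18.503/6.09 = 3.0383 A.
P_out = V_out I_out = 18.503 × 3.0383 = 56.217 W.
P_in = P_out/η = 56.217/0.824 = 68.225 W.
I_in = P_in/V_in = 68.225/230 = 0.297 A.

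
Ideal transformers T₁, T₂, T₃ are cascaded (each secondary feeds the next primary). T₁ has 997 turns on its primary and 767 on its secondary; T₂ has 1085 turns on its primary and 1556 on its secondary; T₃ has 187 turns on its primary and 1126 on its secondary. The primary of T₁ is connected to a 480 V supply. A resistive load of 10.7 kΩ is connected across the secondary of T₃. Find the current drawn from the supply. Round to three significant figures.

Secondary of T₁: V = 480.00 × 767/997 = 369.27 V.
Secondary of T₂: V = 369.27 × 1556/1085 = 529.57 V.
Secondary of T₃: V = 529.57 × 1126/187 = 3188.7 V.
I_load = 3188.7/10700 = 0.29801 A, so P_out = 3188.7 × 0.29801 = 950.28 W.
All ideal ⇒ P_in = P_out, so I_supply = 950.28/480 = 1.98 A.

I_supply ≈ 1.98 A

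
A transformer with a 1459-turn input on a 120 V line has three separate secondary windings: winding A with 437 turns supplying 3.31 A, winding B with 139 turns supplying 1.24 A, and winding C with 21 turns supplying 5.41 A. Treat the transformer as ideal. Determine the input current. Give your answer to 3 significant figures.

V_A = 120 × 437/1459 = 35.942 V; V_B = 120 × 139/1459 = 11.432 V; V_C = 120 × 21/1459 = 1.7272 V.
P_out = V_A I_A + V_B I_B + V_C I_C = 35.942×3.31 + 11.432×1.24 + 1.7272×5.41 = 118.97 + 14.176 + 9.3442 = 142.49 W.
Ideal ⇒ P_in = P_out, so I_in = P_out/V_in = 142.49/120 = 1.19 A.

I_in ≈ 1.19 A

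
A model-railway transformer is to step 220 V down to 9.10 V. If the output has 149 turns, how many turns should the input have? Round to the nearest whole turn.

N_in = 3602 turns

N_in/N_out = V_in/V_out, so N_in = 149 × 220/9.10 = 3602.2 ≈ 3602 turns.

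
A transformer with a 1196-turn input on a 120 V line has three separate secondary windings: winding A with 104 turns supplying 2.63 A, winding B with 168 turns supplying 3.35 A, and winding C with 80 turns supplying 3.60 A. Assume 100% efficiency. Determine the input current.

I_in ≈ 0.940 A

V_A = 120 × 104/1196 = 10.435 V; V_B = 120 × 168/1196 = 16.856 V; V_C = 120 × 80/1196 = 8.0268 V.
P_out = V_A I_A + V_B I_B + V_C I_C = 10.435×2.63 + 16.856×3.35 + 8.0268×3.60 = 27.443 + 56.468 + 28.896 = 112.81 W.
Ideal ⇒ P_in = P_out, so I_in = P_out/V_in = 112.81/120 = 0.940 A.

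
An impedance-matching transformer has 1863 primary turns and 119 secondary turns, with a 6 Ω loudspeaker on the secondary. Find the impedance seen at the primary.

Z_p ≈ 1470 Ω

Z_p = (N_p/N_s)² × Z_s = (1863/119)² × 6 = 1470 Ω.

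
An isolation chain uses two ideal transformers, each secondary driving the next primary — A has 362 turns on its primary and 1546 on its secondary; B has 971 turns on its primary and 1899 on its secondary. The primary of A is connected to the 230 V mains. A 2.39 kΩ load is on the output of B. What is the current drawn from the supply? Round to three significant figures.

I_supply ≈ 6.71 A

Secondary of A: V = 230.00 × 1546/362 = 982.27 V.
Secondary of B: V = 982.27 × 1899/971 = 1921.0 V.
I_load = 1921.0/2390 = 0.80378 A, so P_out = 1921.0 × 0.80378 = 1544.1 W.
All ideal ⇒ P_in = P_out, so I_supply = 1544.1/230 = 6.71 A.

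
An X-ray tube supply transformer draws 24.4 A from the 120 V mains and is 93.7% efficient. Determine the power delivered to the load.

P_out ≈ 2740 W

P_in = V_p I_p = 120 × 24.4 = 2928.0 W.
P_out = η P_in = 0.937 × 2928.0 = 2740 W.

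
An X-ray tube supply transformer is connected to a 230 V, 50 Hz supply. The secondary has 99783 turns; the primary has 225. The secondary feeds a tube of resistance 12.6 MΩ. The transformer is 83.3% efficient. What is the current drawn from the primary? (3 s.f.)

V_s = 230 × 99783/225 = 102000 V.
I_s = V_s/R = 102000/(1.26×10^7) = 0.0080953 A.
P_out = V_s I_s = 102000 × 0.0080953 = 825.72 W.
P_in = P_out/η = 825.72/0.833 = 991.26 W.
I_p = P_in/V_p = 991.26/230 = 4.31 A.

I_p ≈ 4.31 A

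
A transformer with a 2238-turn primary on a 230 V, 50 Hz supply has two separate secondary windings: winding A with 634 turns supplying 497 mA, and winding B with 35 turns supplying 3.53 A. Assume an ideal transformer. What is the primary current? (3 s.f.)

V_A = 230 × 634/2238 = 65.156 V; V_B = 230 × 35/2238 = 3.5970 V.
P_out = V_A I_A + V_B I_B = 65.156×0.497 + 3.5970×3.53 = 32.383 + 12.697 = 45.080 W.
Ideal ⇒ P_in = P_out, so I_p = P_out/V_p = 45.080/230 = 0.196 A.

I_p ≈ 0.196 A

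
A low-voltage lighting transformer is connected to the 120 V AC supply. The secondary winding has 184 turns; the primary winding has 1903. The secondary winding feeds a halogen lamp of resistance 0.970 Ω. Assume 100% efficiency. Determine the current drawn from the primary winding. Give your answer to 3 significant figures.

V_s = V_p × N_s/N_p = 120 × 184/1903 = 11.603 V.
I_s = V_s/R = 11.603/0.970 = 11.962 A.
For an ideal transformer I_p N_p = I_s N_s, so I_p = 11.962 × 184/1903 = 1.16 A.

I_p ≈ 1.16 A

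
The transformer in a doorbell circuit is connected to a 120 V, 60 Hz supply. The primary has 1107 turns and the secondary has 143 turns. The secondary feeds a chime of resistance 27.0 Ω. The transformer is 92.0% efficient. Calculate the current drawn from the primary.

I_p ≈ 0.0806 A

V_s = 120 × 143/1107 = 15.501 V.
I_s = V_s/R = 15.501/27.0 = 0.57412 A.
P_out = V_s I_s = 15.501 × 0.57412 = 8.8997 W.
P_in = P_out/η = 8.8997/0.920 = 9.6736 W.
I_p = P_in/V_p = 9.6736/120 = 0.0806 A.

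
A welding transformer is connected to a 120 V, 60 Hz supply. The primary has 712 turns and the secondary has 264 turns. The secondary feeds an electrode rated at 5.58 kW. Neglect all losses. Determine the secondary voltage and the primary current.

V_s ≈ 44.5 V, I_p ≈ 46.5 A

V_s = V_p × N_s/N_p = 120 × 264/712 = 44.494 V.
I_s = P/V_s = 5580/44.494 = 125.41 A.
I_p = I_s × N_s/N_p = 125.41 × 264/712 = 46.5 A.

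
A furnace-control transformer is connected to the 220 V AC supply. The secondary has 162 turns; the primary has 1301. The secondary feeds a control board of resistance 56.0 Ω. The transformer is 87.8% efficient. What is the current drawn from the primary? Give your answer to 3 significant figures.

I_p ≈ 0.0694 A

V_s = 220 × 162/1301 = 27.394 V.
I_s = V_s/R = 27.394/56.0 = 0.48918 A.
P_out = V_s I_s = 27.394 × 0.48918 = 13.401 W.
P_in = P_out/η = 13.401/0.878 = 15.263 W.
I_p = P_in/V_p = 15.263/220 = 0.0694 A.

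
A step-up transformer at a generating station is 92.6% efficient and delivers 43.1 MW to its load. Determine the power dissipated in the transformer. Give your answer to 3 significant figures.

P_in = P_out/η = 4.31×10^7/0.926 = 4.65443×10^7 W.
P_loss = P_in − P_out = 4.65443×10^7 − 4.31×10^7 = 3.44×10^6 W.

P_loss ≈ 3.44×10^6 W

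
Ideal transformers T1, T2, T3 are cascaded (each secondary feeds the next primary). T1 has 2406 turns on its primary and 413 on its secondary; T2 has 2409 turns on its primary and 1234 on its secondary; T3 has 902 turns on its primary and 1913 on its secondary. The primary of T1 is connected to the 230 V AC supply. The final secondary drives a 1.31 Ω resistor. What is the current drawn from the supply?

I_supply ≈ 6.11 A

Secondary of T1: V = 230.00 × 413/2406 = 39.480 V.
Secondary of T2: V = 39.480 × 1234/2409 = 20.224 V.
Secondary of T3: V = 20.224 × 1913/902 = 42.891 V.
I_load = 42.891/1.31 = 32.741 A, so P_out = 42.891 × 32.741 = 1404.3 W.
All ideal ⇒ P_in = P_out, so I_supply = 1404.3/230 = 6.11 A.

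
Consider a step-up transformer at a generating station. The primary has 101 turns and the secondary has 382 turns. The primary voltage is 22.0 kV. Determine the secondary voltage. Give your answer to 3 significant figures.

V_s ≈ 83200 V

V_s/V_p = N_s/N_p, so V_s = 22000 × 382/101 = 83200 V.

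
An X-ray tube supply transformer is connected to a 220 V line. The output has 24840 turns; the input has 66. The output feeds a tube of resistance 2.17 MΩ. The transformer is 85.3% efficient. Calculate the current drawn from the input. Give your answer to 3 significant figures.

V_out = 220 × 24840/66 = 82800 V.
I_out = V_out/R = 82800/(2.17×10^6) = 0.038157 A.
P_out = V_out I_out = 82800 × 0.038157 = 3159.4 W.
P_in = P_out/η = 3159.4/0.853 = 3703.8 W.
I_in = P_in/V_in = 3703.8/220 = 16.8 A.

I_in ≈ 16.8 A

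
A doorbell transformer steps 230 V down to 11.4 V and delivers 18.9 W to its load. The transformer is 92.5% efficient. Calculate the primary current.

P_in = P_out/η = 18.9/0.925 = 20.432 W.
I_p = P_in/V_p = 20.432/230 = 0.0888 A.

I_p ≈ 0.0888 A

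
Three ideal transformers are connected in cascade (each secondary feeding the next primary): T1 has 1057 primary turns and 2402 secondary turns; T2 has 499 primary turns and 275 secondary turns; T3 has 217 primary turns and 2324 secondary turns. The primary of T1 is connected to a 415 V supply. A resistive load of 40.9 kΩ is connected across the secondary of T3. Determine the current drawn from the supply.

Secondary of T1: V = 415.00 × 2402/1057 = 943.07 V.
Secondary of T2: V = 943.07 × 275/499 = 519.73 V.
Secondary of T3: V = 519.73 × 2324/217 = 5566.1 V.
I_load = 5566.1/40900 = 0.13609 A, so P_out = 5566.1 × 0.13609 = 757.51 W.
All ideal ⇒ P_in = P_out, so I_supply = 757.51/415 = 1.83 A.

I_supply ≈ 1.83 A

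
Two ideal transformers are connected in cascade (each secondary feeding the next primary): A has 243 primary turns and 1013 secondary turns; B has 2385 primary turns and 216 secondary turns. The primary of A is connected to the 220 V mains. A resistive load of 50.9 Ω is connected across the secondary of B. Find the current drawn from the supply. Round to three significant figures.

I_supply ≈ 0.616 A

After A: V = 220.00 × 1013/243 = 917.12 V.
After B: V = 917.12 × 216/2385 = 83.060 V.
I_load = 83.060/50.9 = 1.6318 A, so P_out = 83.060 × 1.6318 = 135.54 W.
All ideal ⇒ P_in = P_out, so I_supply = 135.54/220 = 0.616 A.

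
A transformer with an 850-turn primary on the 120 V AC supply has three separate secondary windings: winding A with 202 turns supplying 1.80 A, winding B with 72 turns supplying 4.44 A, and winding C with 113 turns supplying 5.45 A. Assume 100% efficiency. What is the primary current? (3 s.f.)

I_p ≈ 1.53 A

V_A = 120 × 202/850 = 28.518 V; V_B = 120 × 72/850 = 10.165 V; V_C = 120 × 113/850 = 15.953 V.
P_out = V_A I_A + V_B I_B + V_C I_C = 28.518×1.80 + 10.165×4.44 + 15.953×5.45 = 51.332 + 45.131 + 86.944 = 183.41 W.
Ideal ⇒ P_in = P_out, so I_p = P_out/V_p = 183.41/120 = 1.53 A.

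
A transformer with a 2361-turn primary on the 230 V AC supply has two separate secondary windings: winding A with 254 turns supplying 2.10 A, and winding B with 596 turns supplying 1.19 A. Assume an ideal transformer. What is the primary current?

V_A = 230 × 254/2361 = 24.744 V; V_B = 230 × 596/2361 = 58.060 V.
P_out = V_A I_A + V_B I_B = 24.744×2.10 + 58.060×1.19 = 51.962 + 69.092 = 121.05 W.
Ideal ⇒ P_in = P_out, so I_p = P_out/V_p = 121.05/230 = 0.526 A.

I_p ≈ 0.526 A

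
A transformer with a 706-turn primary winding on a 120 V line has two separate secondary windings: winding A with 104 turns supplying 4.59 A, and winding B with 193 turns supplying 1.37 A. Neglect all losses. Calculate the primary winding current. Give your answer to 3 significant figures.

I_p ≈ 1.05 A

V_A = 120 × 104/706 = 17.677 V; V_B = 120 × 193/706 = 32.805 V.
P_out = V_A I_A + V_B I_B = 17.677×4.59 + 32.805×1.37 = 81.138 + 44.942 = 126.08 W.
Ideal ⇒ P_in = P_out, so I_p = P_out/V_p = 126.08/120 = 1.05 A.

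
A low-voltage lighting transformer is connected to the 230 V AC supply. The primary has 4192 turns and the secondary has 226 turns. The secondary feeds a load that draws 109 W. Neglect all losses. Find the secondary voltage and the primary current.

V_s ≈ 12.4 V, I_p ≈ 0.474 A

V_s = V_p × N_s/N_p = 230 × 226/4192 = 12.400 V.
I_s = P/V_s = 109/12.400 = 8.7905 A.
I_p = I_s × N_s/N_p = 8.7905 × 226/4192 = 0.474 A.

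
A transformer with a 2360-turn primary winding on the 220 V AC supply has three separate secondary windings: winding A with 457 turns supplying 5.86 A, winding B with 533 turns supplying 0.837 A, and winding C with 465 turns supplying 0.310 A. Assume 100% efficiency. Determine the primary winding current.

V_A = 220 × 457/2360 = 42.602 V; V_B = 220 × 533/2360 = 49.686 V; V_C = 220 × 465/2360 = 43.347 V.
P_out = V_A I_A + V_B I_B + V_C I_C = 42.602×5.86 + 49.686×0.837 + 43.347×0.310 = 249.65 + 41.588 + 13.438 = 304.67 W.
Ideal ⇒ P_in = P_out, so I_p = P_out/V_p = 304.67/220 = 1.38 A.

I_p ≈ 1.38 A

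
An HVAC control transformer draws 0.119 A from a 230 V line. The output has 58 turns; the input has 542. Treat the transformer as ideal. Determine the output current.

I_out ≈ 1.11 A

I_out/I_in = N_in/N_out, so I_out = 0.119 × 542/58 = 1.11 A.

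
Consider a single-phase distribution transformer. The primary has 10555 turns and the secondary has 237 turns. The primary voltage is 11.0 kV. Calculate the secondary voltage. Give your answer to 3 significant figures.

V_s/V_p = N_s/N_p, so V_s = 11000 × 237/10555 = 247 V.

V_s ≈ 247 V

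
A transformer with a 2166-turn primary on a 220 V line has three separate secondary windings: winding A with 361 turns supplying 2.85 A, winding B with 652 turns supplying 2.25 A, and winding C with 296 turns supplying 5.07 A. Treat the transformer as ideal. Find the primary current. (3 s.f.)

I_p ≈ 1.85 A

V_A = 220 × 361/2166 = 36.667 V; V_B = 220 × 652/2166 = 66.223 V; V_C = 220 × 296/2166 = 30.065 V.
P_out = V_A I_A + V_B I_B + V_C I_C = 36.667×2.85 + 66.223×2.25 + 30.065×5.07 = 104.50 + 149.00 + 152.43 = 405.93 W.
Ideal ⇒ P_in = P_out, so I_p = P_out/V_p = 405.93/220 = 1.85 A.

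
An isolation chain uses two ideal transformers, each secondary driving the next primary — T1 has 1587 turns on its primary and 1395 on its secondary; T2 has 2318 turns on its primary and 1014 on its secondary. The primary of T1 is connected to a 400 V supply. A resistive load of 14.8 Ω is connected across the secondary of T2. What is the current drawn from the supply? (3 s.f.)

Secondary of T1: V = 400.00 × 1395/1587 = 351.61 V.
Secondary of T2: V = 351.61 × 1014/2318 = 153.81 V.
I_load = 153.81/14.8 = 10.393 A, so P_out = 153.81 × 10.393 = 1598.5 W.
All ideal ⇒ P_in = P_out, so I_supply = 1598.5/400 = 4.00 A.

I_supply ≈ 4.00 A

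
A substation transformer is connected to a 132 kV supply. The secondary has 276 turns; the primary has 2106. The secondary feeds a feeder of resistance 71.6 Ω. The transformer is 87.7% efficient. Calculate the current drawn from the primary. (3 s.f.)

V_s = 132000 × 276/2106 = 17299 V.
I_s = V_s/R = 17299/71.6 = 241.61 A.
P_out = V_s I_s = 17299 × 241.61 = 4.1796×10^6 W.
P_in = P_out/η = 4.1796×10^6/0.877 = 4.7658×10^6 W.
I_p = P_in/V_p = 4.7658×10^6/132000 = 36.1 A.

I_p ≈ 36.1 A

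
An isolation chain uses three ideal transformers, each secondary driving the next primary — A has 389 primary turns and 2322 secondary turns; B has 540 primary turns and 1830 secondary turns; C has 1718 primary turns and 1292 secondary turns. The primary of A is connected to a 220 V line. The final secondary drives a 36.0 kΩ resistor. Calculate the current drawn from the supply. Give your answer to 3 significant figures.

I_supply ≈ 1.41 A

After A: V = 220.00 × 2322/389 = 1313.2 V.
After B: V = 1313.2 × 1830/540 = 4450.3 V.
After C: V = 4450.3 × 1292/1718 = 3346.8 V.
I_load = 3346.8/36000 = 0.092967 A, so P_out = 3346.8 × 0.092967 = 311.14 W.
All ideal ⇒ P_in = P_out, so I_supply = 311.14/220 = 1.41 A.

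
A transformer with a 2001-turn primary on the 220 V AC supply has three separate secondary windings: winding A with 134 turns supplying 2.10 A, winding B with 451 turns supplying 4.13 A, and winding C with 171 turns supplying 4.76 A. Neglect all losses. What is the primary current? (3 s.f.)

V_A = 220 × 134/2001 = 14.733 V; V_B = 220 × 451/2001 = 49.585 V; V_C = 220 × 171/2001 = 18.801 V.
P_out = V_A I_A + V_B I_B + V_C I_C = 14.733×2.10 + 49.585×4.13 + 18.801×4.76 = 30.939 + 204.79 + 89.491 = 325.22 W.
Ideal ⇒ P_in = P_out, so I_p = P_out/V_p = 325.22/220 = 1.48 A.

I_p ≈ 1.48 A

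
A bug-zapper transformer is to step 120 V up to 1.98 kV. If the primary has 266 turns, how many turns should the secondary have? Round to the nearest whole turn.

N_s = 4389 turns

N_s/N_p = V_s/V_p, so N_s = 266 × 1980/120 = 4389.0 ≈ 4389 turns.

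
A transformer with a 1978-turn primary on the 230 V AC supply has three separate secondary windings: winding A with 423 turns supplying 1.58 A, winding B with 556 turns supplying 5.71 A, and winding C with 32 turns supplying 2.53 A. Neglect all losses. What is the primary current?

V_A = 230 × 423/1978 = 49.186 V; V_B = 230 × 556/1978 = 64.651 V; V_C = 230 × 32/1978 = 3.7209 V.
P_out = V_A I_A + V_B I_B + V_C I_C = 49.186×1.58 + 64.651×5.71 + 3.7209×2.53 = 77.714 + 369.16 + 9.4140 = 456.29 W.
Ideal ⇒ P_in = P_out, so I_p = P_out/V_p = 456.29/230 = 1.98 A.

I_p ≈ 1.98 A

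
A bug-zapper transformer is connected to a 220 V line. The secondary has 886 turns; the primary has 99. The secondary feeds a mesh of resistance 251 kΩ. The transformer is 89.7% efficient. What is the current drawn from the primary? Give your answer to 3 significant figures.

I_p ≈ 0.0783 A

V_s = 220 × 886/99 = 1968.9 V.
I_s = V_s/R = 1968.9/251000 = 0.0078442 A.
P_out = V_s I_s = 1968.9 × 0.0078442 = 15.444 W.
P_in = P_out/η = 15.444/0.897 = 17.218 W.
I_p = P_in/V_p = 17.218/220 = 0.0783 A.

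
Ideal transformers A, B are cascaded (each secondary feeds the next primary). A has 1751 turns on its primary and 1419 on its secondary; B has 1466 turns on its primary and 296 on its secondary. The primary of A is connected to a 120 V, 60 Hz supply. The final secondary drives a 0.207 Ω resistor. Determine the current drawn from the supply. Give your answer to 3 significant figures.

Secondary of A: V = 120.00 × 1419/1751 = 97.247 V.
Secondary of B: V = 97.247 × 296/1466 = 19.635 V.
I_load = 19.635/0.207 = 94.856 A, so P_out = 19.635 × 94.856 = 1862.5 W.
All ideal ⇒ P_in = P_out, so I_supply = 1862.5/120 = 15.5 A.

I_supply ≈ 15.5 A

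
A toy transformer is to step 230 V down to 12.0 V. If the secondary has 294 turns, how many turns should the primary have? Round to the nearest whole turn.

N_p/N_s = V_p/V_s, so N_p = 294 × 230/12.0 = 5635.0 ≈ 5635 turns.

N_p = 5635 turns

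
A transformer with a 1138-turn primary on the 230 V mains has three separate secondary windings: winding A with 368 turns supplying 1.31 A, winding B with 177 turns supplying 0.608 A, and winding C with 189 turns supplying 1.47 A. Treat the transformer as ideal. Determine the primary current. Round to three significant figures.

I_p ≈ 0.762 A

V_A = 230 × 368/1138 = 74.376 V; V_B = 230 × 177/1138 = 35.773 V; V_C = 230 × 189/1138 = 38.199 V.
P_out = V_A I_A + V_B I_B + V_C I_C = 74.376×1.31 + 35.773×0.608 + 38.199×1.47 = 97.433 + 21.750 + 56.152 = 175.33 W.
Ideal ⇒ P_in = P_out, so I_p = P_out/V_p = 175.33/230 = 0.762 A.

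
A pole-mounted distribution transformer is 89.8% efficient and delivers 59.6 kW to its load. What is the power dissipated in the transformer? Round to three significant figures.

P_in = P_out/η = 59600/0.898 = 66369.7 W.
P_loss = P_in − P_out = 66369.7 − 59600 = 6770 W.

P_loss ≈ 6770 W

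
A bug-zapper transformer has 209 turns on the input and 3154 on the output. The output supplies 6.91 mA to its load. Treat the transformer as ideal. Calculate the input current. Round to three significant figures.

I_in ≈ 0.104 A

For an ideal transformer I_in/I_out = N_out/N_in, so I_in = 0.00691 × 3154/209 = 0.104 A.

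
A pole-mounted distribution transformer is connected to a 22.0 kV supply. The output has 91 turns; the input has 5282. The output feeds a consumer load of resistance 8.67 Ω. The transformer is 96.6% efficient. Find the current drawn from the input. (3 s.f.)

I_in ≈ 0.780 A

V_out = 22000 × 91/5282 = 379.02 V.
I_out = V_out/R = 379.02/8.67 = 43.717 A.
P_out = V_out I_out = 379.02 × 43.717 = 16570 W.
P_in = P_out/η = 16570/0.966 = 17153 W.
I_in = P_in/V_in = 17153/22000 = 0.780 A.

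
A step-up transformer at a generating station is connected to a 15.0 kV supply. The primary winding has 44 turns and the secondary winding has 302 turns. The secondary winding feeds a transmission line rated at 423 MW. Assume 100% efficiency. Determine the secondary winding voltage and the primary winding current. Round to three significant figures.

V_s = V_p × N_s/N_p = 15000 × 302/44 = 102950 V.
I_s = P/V_s = 4.23×10^8/102950 = 4108.6 A.
I_p = I_s × N_s/N_p = 4108.6 × 302/44 = 28200 A.

V_s ≈ 103000 V, I_p ≈ 28200 A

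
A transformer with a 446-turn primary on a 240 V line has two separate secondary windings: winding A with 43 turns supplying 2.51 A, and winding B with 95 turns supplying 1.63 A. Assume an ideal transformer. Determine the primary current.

V_A = 240 × 43/446 = 23.139 V; V_B = 240 × 95/446 = 51.121 V.
P_out = V_A I_A + V_B I_B = 23.139×2.51 + 51.121×1.63 = 58.079 + 83.327 = 141.41 W.
Ideal ⇒ P_in = P_out, so I_p = P_out/V_p = 141.41/240 = 0.589 A.

I_p ≈ 0.589 A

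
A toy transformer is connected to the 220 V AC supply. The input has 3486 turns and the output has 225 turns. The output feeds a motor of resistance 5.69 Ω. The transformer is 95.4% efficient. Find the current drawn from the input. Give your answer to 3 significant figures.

I_in ≈ 0.169 A

V_out = 220 × 225/3486 = 14.200 V.
I_out = V_out/R = 14.200/5.69 = 2.4955 A.
P_out = V_out I_out = 14.200 × 2.4955 = 35.436 W.
P_in = P_out/η = 35.436/0.954 = 37.145 W.
I_in = P_in/V_in = 37.145/220 = 0.169 A.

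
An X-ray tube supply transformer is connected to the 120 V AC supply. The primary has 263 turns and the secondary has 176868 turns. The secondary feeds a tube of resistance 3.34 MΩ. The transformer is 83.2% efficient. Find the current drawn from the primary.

I_p ≈ 19.5 A

V_s = 120 × 176868/263 = 80700 V.
I_s = V_s/R = 80700/(3.34×10^6) = 0.024162 A.
P_out = V_s I_s = 80700 × 0.024162 = 1949.9 W.
P_in = P_out/η = 1949.9/0.832 = 2343.6 W.
I_p = P_in/V_p = 2343.6/120 = 19.5 A.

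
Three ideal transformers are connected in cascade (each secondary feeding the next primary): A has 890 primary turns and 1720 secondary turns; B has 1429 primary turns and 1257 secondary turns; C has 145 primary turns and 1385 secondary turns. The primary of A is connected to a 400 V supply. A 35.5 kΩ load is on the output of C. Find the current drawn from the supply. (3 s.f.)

I_supply ≈ 2.97 A

Secondary of A: V = 400.00 × 1720/890 = 773.03 V.
Secondary of B: V = 773.03 × 1257/1429 = 679.99 V.
Secondary of C: V = 679.99 × 1385/145 = 6495.1 V.
I_load = 6495.1/35500 = 0.18296 A, so P_out = 6495.1 × 0.18296 = 1188.3 W.
All ideal ⇒ P_in = P_out, so I_supply = 1188.3/400 = 2.97 A.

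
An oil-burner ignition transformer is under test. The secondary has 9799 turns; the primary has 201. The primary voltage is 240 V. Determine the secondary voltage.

V_s/V_p = N_s/N_p, so V_s = 240 × 9799/201 = 11700 V.

V_s ≈ 11700 V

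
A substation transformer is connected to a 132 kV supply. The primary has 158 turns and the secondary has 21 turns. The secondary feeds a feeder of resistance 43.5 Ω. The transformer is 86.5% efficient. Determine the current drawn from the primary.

V_s = 132000 × 21/158 = 17544 V.
I_s = V_s/R = 17544/43.5 = 403.32 A.
P_out = V_s I_s = 17544 × 403.32 = 7.0759×10^6 W.
P_in = P_out/η = 7.0759×10^6/0.865 = 8.1803×10^6 W.
I_p = P_in/V_p = 8.1803×10^6/132000 = 62.0 A.

I_p ≈ 62.0 A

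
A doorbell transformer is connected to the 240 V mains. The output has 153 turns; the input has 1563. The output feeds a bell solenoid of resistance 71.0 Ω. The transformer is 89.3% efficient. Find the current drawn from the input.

I_in ≈ 0.0363 A

V_out = 240 × 153/1563 = 23.493 V.
I_out = V_out/R = 23.493/71.0 = 0.33089 A.
P_out = V_out I_out = 23.493 × 0.33089 = 7.7737 W.
P_in = P_out/η = 7.7737/0.893 = 8.7052 W.
I_in = P_in/V_in = 8.7052/240 = 0.0363 A.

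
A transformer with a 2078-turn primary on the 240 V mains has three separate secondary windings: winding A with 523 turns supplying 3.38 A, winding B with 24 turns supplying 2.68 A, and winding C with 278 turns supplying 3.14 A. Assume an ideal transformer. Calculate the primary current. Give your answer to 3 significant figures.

V_A = 240 × 523/2078 = 60.404 V; V_B = 240 × 24/2078 = 2.7719 V; V_C = 240 × 278/2078 = 32.108 V.
P_out = V_A I_A + V_B I_B + V_C I_C = 60.404×3.38 + 2.7719×2.68 + 32.108×3.14 = 204.17 + 7.4287 + 100.82 = 312.41 W.
Ideal ⇒ P_in = P_out, so I_p = P_out/V_p = 312.41/240 = 1.30 A.

I_p ≈ 1.30 A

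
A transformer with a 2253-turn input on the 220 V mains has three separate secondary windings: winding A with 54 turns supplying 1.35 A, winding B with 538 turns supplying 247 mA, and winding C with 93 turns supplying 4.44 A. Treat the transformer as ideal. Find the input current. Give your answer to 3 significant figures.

V_A = 220 × 54/2253 = 5.2730 V; V_B = 220 × 538/2253 = 52.534 V; V_C = 220 × 93/2253 = 9.0812 V.
P_out = V_A I_A + V_B I_B + V_C I_C = 5.2730×1.35 + 52.534×0.247 + 9.0812×4.44 = 7.1185 + 12.976 + 40.321 = 60.415 W.
Ideal ⇒ P_in = P_out, so I_in = P_out/V_in = 60.415/220 = 0.275 A.

I_in ≈ 0.275 A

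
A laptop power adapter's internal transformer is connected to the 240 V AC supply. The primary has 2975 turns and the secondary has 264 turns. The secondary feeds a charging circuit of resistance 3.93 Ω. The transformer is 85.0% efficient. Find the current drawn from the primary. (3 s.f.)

I_p ≈ 0.566 A

V_s = 240 × 264/2975 = 21.297 V.
I_s = V_s/R = 21.297/3.93 = 5.4192 A.
P_out = V_s I_s = 21.297 × 5.4192 = 115.42 W.
P_in = P_out/η = 115.42/0.850 = 135.78 W.
I_p = P_in/V_p = 135.78/240 = 0.566 A.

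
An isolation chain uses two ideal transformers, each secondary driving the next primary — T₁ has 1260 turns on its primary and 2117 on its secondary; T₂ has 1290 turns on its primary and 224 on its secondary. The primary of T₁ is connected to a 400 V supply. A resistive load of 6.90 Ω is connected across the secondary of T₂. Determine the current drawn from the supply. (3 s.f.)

After T₁: V = 400.00 × 2117/1260 = 672.06 V.
After T₂: V = 672.06 × 224/1290 = 116.70 V.
I_load = 116.70/6.90 = 16.913 A, so P_out = 116.70 × 16.913 = 1973.7 W.
All ideal ⇒ P_in = P_out, so I_supply = 1973.7/400 = 4.93 A.

I_supply ≈ 4.93 A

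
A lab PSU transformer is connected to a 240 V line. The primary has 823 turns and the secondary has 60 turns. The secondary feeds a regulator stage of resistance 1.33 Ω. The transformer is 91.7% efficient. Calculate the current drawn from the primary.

I_p ≈ 1.05 A

V_s = 240 × 60/823 = 17.497 V.
I_s = V_s/R = 17.497/1.33 = 13.156 A.
P_out = V_s I_s = 17.497 × 13.156 = 230.18 W.
P_in = P_out/η = 230.18/0.917 = 251.02 W.
I_p = P_in/V_p = 251.02/240 = 1.05 A.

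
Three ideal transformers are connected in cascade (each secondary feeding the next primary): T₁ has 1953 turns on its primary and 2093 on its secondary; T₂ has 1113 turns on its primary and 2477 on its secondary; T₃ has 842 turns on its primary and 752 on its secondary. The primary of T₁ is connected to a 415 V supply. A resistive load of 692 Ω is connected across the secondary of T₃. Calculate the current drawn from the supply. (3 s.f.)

I_supply ≈ 2.72 A

Secondary of T₁: V = 415.00 × 2093/1953 = 444.75 V.
Secondary of T₂: V = 444.75 × 2477/1113 = 989.80 V.
Secondary of T₃: V = 989.80 × 752/842 = 884.00 V.
I_load = 884.00/692 = 1.2775 A, so P_out = 884.00 × 1.2775 = 1129.3 W.
All ideal ⇒ P_in = P_out, so I_supply = 1129.3/415 = 2.72 A.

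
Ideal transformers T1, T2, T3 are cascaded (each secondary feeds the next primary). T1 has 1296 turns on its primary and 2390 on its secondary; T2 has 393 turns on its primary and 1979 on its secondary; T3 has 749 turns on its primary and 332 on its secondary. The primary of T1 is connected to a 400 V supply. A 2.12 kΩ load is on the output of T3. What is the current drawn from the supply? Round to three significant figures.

I_supply ≈ 3.20 A

After T1: V = 400.00 × 2390/1296 = 737.65 V.
After T2: V = 737.65 × 1979/393 = 3714.5 V.
After T3: V = 3714.5 × 332/749 = 1646.5 V.
I_load = 1646.5/2120 = 0.77665 A, so P_out = 1646.5 × 0.77665 = 1278.8 W.
All ideal ⇒ P_in = P_out, so I_supply = 1278.8/400 = 3.20 A.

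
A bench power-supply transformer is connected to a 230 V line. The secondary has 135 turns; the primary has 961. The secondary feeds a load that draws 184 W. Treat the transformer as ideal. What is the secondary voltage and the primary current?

V_s ≈ 32.3 V, I_p ≈ 0.800 A

V_s = V_p × N_s/N_p = 230 × 135/961 = 32.310 V.
I_s = P/V_s = 184/32.310 = 5.6948 A.
I_p = I_s × N_s/N_p = 5.6948 × 135/961 = 0.800 A.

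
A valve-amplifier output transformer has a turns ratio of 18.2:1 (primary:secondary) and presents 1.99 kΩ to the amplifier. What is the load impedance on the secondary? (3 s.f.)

Z_s ≈ 6.01 Ω

Z_s = Z_p/(N_p/N_s)² = 1990/18.2² = 6.01 Ω.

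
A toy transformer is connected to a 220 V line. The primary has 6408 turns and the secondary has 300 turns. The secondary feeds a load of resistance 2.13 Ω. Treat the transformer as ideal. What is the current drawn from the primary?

I_p ≈ 0.226 A

V_s = V_p × N_s/N_p = 220 × 300/6408 = 10.300 V.
I_s = V_s/R = 10.300/2.13 = 4.8355 A.
For an ideal transformer I_p N_p = I_s N_s, so I_p = 4.8355 × 300/6408 = 0.226 A.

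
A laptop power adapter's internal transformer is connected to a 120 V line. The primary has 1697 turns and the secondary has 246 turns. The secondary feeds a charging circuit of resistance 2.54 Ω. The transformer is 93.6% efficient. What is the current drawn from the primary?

I_p ≈ 1.06 A

V_s = 120 × 246/1697 = 17.395 V.
I_s = V_s/R = 17.395/2.54 = 6.8486 A.
P_out = V_s I_s = 17.395 × 6.8486 = 119.13 W.
P_in = P_out/η = 119.13/0.936 = 127.28 W.
I_p = P_in/V_p = 127.28/120 = 1.06 A.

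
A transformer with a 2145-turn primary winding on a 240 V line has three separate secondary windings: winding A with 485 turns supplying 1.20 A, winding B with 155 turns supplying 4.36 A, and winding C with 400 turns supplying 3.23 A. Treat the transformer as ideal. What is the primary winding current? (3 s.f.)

I_p ≈ 1.19 A

V_A = 240 × 485/2145 = 54.266 V; V_B = 240 × 155/2145 = 17.343 V; V_C = 240 × 400/2145 = 44.755 V.
P_out = V_A I_A + V_B I_B + V_C I_C = 54.266×1.20 + 17.343×4.36 + 44.755×3.23 = 65.119 + 75.614 + 144.56 = 285.29 W.
Ideal ⇒ P_in = P_out, so I_p = P_out/V_p = 285.29/240 = 1.19 A.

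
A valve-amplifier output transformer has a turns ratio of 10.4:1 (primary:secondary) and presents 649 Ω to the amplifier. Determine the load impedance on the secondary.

Z_s ≈ 6.00 Ω

Z_s = Z_p/(N_p/N_s)² = 649/10.4² = 6.00 Ω.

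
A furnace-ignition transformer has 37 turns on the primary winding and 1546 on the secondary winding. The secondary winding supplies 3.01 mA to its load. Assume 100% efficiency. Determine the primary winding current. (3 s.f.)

For an ideal transformer I_p/I_s = N_s/N_p, so I_p = 0.00301 × 1546/37 = 0.126 A.

I_p ≈ 0.126 A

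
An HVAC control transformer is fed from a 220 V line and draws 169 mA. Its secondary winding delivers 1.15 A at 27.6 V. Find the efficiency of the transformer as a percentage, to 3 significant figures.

P_in = 220 × 0.169 = 37.1800 W.
P_out = 27.6 × 1.15 = 31.7400 W.
η = P_out/P_in = 31.7400/37.1800 = 0.854.

η ≈ 85.4%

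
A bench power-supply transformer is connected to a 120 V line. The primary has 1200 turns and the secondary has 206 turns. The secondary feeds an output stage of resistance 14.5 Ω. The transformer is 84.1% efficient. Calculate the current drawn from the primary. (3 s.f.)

I_p ≈ 0.290 A

V_s = 120 × 206/1200 = 20.600 V.
I_s = V_s/R = 20.600/14.5 = 1.4207 A.
P_out = V_s I_s = 20.600 × 1.4207 = 29.266 W.
P_in = P_out/η = 29.266/0.841 = 34.799 W.
I_p = P_in/V_p = 34.799/120 = 0.290 A.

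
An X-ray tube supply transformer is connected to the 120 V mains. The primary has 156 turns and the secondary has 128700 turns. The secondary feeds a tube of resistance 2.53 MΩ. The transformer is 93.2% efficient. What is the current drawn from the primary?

V_s = 120 × 128700/156 = 99000 V.
I_s = V_s/R = 99000/(2.53×10^6) = 0.039130 A.
P_out = V_s I_s = 99000 × 0.039130 = 3873.9 W.
P_in = P_out/η = 3873.9/0.932 = 4156.6 W.
I_p = P_in/V_p = 4156.6/120 = 34.6 A.

I_p ≈ 34.6 A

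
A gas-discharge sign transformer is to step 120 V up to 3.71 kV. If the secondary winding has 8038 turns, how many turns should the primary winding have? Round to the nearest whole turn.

N_p = 260 turns

N_p/N_s = V_p/V_s, so N_p = 8038 × 120/3710 = 260.0 ≈ 260 turns.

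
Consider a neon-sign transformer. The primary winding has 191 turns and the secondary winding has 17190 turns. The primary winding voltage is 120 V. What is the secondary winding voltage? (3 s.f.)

V_s ≈ 10800 V

V_s/V_p = N_s/N_p, so V_s = 120 × 17190/191 = 10800 V.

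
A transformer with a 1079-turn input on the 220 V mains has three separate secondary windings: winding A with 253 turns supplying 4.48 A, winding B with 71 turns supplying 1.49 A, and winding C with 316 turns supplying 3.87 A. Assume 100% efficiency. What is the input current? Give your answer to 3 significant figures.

V_A = 220 × 253/1079 = 51.585 V; V_B = 220 × 71/1079 = 14.476 V; V_C = 220 × 316/1079 = 64.430 V.
P_out = V_A I_A + V_B I_B + V_C I_C = 51.585×4.48 + 14.476×1.49 + 64.430×3.87 = 231.10 + 21.570 + 249.34 = 502.01 W.
Ideal ⇒ P_in = P_out, so I_in = P_out/V_in = 502.01/220 = 2.28 A.

I_in ≈ 2.28 A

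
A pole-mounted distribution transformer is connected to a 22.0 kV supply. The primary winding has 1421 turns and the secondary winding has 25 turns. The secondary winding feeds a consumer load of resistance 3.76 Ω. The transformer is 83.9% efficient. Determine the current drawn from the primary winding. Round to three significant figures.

V_s = 22000 × 25/1421 = 387.05 V.
I_s = V_s/R = 387.05/3.76 = 102.94 A.
P_out = V_s I_s = 387.05 × 102.94 = 39843 W.
P_in = P_out/η = 39843/0.839 = 47488 W.
I_p = P_in/V_p = 47488/22000 = 2.16 A.

I_p ≈ 2.16 A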